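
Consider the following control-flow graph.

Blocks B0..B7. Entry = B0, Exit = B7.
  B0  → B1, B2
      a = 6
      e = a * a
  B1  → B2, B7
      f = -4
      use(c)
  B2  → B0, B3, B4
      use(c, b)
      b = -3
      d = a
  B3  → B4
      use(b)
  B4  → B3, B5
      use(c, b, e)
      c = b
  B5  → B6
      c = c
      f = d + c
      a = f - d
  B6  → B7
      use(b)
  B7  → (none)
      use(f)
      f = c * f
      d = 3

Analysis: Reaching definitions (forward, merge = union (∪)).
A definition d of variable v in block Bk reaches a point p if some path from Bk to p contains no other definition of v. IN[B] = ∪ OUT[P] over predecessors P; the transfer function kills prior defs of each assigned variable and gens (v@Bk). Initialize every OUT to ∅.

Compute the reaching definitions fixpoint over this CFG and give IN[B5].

Converged values:
  B0: | IN={a@B0, b@B2, d@B2, e@B0, f@B1} | OUT={a@B0, b@B2, d@B2, e@B0, f@B1}
  B1: | IN={a@B0, b@B2, d@B2, e@B0, f@B1} | OUT={a@B0, b@B2, d@B2, e@B0, f@B1}
  B2: | IN={a@B0, b@B2, d@B2, e@B0, f@B1} | OUT={a@B0, b@B2, d@B2, e@B0, f@B1}
  B3: | IN={a@B0, b@B2, c@B4, d@B2, e@B0, f@B1} | OUT={a@B0, b@B2, c@B4, d@B2, e@B0, f@B1}
  B4: | IN={a@B0, b@B2, c@B4, d@B2, e@B0, f@B1} | OUT={a@B0, b@B2, c@B4, d@B2, e@B0, f@B1}
  B5: | IN={a@B0, b@B2, c@B4, d@B2, e@B0, f@B1} | OUT={a@B5, b@B2, c@B5, d@B2, e@B0, f@B5}
  B6: | IN={a@B5, b@B2, c@B5, d@B2, e@B0, f@B5} | OUT={a@B5, b@B2, c@B5, d@B2, e@B0, f@B5}
  B7: | IN={a@B0, a@B5, b@B2, c@B5, d@B2, e@B0, f@B1, f@B5} | OUT={a@B0, a@B5, b@B2, c@B5, d@B7, e@B0, f@B7}

Merge at B5: IN[B5] = OUT[B4] = {a@B0, b@B2, c@B4, d@B2, e@B0, f@B1}

Answer: {a@B0, b@B2, c@B4, d@B2, e@B0, f@B1}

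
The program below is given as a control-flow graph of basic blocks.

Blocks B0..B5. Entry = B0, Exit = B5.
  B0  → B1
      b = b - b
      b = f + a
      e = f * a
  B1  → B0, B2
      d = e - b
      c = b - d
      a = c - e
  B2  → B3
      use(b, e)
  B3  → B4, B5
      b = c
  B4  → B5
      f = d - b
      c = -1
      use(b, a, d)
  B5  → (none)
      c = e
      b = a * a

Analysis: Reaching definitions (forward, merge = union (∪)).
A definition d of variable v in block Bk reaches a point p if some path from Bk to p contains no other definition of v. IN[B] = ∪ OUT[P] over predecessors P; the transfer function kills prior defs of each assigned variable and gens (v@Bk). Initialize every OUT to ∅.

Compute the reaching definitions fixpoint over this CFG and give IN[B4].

Answer: {a@B1, b@B3, c@B1, d@B1, e@B0}

Derivation:
Fixpoint table:
  B0:   IN={a@B1, b@B0, c@B1, d@B1, e@B0}   OUT={a@B1, b@B0, c@B1, d@B1, e@B0}
  B1:   IN={a@B1, b@B0, c@B1, d@B1, e@B0}   OUT={a@B1, b@B0, c@B1, d@B1, e@B0}
  B2:   IN={a@B1, b@B0, c@B1, d@B1, e@B0}   OUT={a@B1, b@B0, c@B1, d@B1, e@B0}
  B3:   IN={a@B1, b@B0, c@B1, d@B1, e@B0}   OUT={a@B1, b@B3, c@B1, d@B1, e@B0}
  B4:   IN={a@B1, b@B3, c@B1, d@B1, e@B0}   OUT={a@B1, b@B3, c@B4, d@B1, e@B0, f@B4}
  B5:   IN={a@B1, b@B3, c@B1, c@B4, d@B1, e@B0, f@B4}   OUT={a@B1, b@B5, c@B5, d@B1, e@B0, f@B4}

Merge at B4: IN[B4] = OUT[B3] = {a@B1, b@B3, c@B1, d@B1, e@B0}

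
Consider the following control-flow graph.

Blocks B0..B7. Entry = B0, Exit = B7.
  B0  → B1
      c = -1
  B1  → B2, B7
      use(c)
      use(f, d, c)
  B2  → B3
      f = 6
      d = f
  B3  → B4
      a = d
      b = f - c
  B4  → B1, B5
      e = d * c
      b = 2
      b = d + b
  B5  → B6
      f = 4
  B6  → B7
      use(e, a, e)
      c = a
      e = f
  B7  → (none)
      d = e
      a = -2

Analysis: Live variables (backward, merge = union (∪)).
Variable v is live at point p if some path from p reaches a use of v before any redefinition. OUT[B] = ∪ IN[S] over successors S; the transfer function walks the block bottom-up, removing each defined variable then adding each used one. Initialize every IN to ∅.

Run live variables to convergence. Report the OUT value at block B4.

Fixpoint table:
  B0: | IN={d, e, f} | OUT={c, d, e, f}
  B1: | IN={c, d, e, f} | OUT={c, e}
  B2: | IN={c} | OUT={c, d, f}
  B3: | IN={c, d, f} | OUT={a, c, d, f}
  B4: | IN={a, c, d, f} | OUT={a, c, d, e, f}
  B5: | IN={a, e} | OUT={a, e, f}
  B6: | IN={a, e, f} | OUT={e}
  B7: | IN={e} | OUT={}

Merge at B4: OUT[B4] = IN[B1] ⊔ IN[B5] = {a, c, d, e, f}

Answer: {a, c, d, e, f}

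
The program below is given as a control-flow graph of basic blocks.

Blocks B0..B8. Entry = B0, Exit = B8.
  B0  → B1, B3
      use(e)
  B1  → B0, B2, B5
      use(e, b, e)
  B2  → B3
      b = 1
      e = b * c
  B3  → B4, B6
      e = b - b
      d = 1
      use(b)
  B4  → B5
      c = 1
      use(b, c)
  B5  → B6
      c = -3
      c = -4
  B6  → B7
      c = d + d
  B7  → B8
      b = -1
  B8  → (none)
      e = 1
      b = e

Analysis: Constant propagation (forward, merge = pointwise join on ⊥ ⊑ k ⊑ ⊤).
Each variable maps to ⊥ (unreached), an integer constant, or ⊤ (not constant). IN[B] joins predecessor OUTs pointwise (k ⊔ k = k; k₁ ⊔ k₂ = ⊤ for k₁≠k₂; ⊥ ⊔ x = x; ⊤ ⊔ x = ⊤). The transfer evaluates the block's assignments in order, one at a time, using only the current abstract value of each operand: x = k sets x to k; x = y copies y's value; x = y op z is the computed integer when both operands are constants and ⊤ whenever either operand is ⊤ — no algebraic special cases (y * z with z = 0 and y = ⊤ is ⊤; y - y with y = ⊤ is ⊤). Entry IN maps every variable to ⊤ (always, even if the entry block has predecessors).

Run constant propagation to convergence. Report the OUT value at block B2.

Fixpoint table:
  B0:  IN=(all ⊤)  OUT=(all ⊤)
  B1:  IN=(all ⊤)  OUT=(all ⊤)
  B2:  IN=(all ⊤)  OUT={b:1; rest ⊤}
  B3:  IN=(all ⊤)  OUT={d:1; rest ⊤}
  B4:  IN={d:1; rest ⊤}  OUT={c:1, d:1; rest ⊤}
  B5:  IN=(all ⊤)  OUT={c:-4; rest ⊤}
  B6:  IN=(all ⊤)  OUT=(all ⊤)
  B7:  IN=(all ⊤)  OUT={b:-1; rest ⊤}
  B8:  IN={b:-1; rest ⊤}  OUT={b:1, e:1; rest ⊤}

Merge at B2: IN[B2] = OUT[B1] = {a: ⊤, b: ⊤, c: ⊤, d: ⊤, e: ⊤, f: ⊤}
Applying B2's transfer function to that IN value gives OUT[B2] (row B2 above).

Answer: {a: ⊤, b: 1, c: ⊤, d: ⊤, e: ⊤, f: ⊤}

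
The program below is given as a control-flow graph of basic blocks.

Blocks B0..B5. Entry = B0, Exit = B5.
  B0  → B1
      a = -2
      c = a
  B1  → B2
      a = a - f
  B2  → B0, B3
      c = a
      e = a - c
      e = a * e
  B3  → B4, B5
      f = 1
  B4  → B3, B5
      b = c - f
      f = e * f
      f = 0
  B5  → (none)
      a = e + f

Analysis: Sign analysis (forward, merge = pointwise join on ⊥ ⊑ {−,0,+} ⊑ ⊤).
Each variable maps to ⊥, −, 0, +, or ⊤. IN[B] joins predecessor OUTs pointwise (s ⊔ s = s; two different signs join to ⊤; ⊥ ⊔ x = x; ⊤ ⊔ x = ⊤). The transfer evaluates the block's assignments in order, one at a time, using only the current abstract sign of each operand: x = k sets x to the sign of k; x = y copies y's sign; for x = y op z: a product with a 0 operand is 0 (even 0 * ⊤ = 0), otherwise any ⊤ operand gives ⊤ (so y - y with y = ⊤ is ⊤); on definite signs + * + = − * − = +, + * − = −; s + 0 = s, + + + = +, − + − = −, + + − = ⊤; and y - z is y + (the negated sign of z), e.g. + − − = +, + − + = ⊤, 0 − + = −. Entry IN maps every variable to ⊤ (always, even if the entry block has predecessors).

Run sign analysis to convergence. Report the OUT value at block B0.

Fixpoint table:
  B0:   IN=(all ⊤)   OUT={a:-, c:-; rest ⊤}
  B1:   IN={a:-, c:-; rest ⊤}   OUT={c:-; rest ⊤}
  B2:   IN={c:-; rest ⊤}   OUT=(all ⊤)
  B3:   IN=(all ⊤)   OUT={f:+; rest ⊤}
  B4:   IN={f:+; rest ⊤}   OUT={f:0; rest ⊤}
  B5:   IN=(all ⊤)   OUT=(all ⊤)

Merge at B0 (entry node, so the boundary value (all ⊤) is joined with the incoming edge(s)): IN[B0] = (all ⊤) ⊔ OUT[B2] = {a: ⊤, b: ⊤, c: ⊤, d: ⊤, e: ⊤, f: ⊤}
Applying B0's transfer function to that IN value gives OUT[B0] (row B0 above).

Answer: {a: -, b: ⊤, c: -, d: ⊤, e: ⊤, f: ⊤}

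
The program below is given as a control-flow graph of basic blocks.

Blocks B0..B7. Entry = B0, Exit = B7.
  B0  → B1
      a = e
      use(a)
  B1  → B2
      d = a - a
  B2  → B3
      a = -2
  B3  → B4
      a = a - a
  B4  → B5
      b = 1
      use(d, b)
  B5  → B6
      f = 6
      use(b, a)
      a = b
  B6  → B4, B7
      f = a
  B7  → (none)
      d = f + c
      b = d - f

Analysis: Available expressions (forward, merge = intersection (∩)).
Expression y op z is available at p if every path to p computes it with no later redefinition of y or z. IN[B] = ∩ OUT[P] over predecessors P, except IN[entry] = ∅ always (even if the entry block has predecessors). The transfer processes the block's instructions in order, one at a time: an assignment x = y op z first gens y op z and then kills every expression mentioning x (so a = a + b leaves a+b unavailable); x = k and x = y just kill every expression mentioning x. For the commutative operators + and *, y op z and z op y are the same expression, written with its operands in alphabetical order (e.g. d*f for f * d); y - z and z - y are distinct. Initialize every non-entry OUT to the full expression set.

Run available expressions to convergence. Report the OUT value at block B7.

Converged values:
  B0:   IN={}   OUT={}
  B1:   IN={}   OUT={a-a}
  B2:   IN={a-a}   OUT={}
  B3:   IN={}   OUT={}
  B4:   IN={}   OUT={}
  B5:   IN={}   OUT={}
  B6:   IN={}   OUT={}
  B7:   IN={}   OUT={c+f, d-f}

Merge at B7: IN[B7] = OUT[B6] = {}
Applying B7's transfer function to that IN value gives OUT[B7] (row B7 above).

Answer: {c+f, d-f}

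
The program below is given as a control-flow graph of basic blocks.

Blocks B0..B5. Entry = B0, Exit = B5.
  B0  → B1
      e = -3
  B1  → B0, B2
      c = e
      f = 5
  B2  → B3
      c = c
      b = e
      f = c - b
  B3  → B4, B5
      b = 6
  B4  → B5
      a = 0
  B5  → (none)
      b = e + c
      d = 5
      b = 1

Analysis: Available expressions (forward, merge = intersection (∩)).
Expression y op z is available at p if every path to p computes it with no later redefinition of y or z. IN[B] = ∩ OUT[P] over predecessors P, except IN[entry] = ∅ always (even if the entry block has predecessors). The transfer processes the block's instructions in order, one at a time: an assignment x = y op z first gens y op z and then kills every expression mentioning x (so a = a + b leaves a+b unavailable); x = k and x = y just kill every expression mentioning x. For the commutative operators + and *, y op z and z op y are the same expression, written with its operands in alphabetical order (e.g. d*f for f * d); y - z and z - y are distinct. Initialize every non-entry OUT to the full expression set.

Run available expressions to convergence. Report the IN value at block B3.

Per-block solution:
  B0:   IN={}   OUT={}
  B1:   IN={}   OUT={}
  B2:   IN={}   OUT={c-b}
  B3:   IN={c-b}   OUT={}
  B4:   IN={}   OUT={}
  B5:   IN={}   OUT={c+e}

Merge at B3: IN[B3] = OUT[B2] = {c-b}

Answer: {c-b}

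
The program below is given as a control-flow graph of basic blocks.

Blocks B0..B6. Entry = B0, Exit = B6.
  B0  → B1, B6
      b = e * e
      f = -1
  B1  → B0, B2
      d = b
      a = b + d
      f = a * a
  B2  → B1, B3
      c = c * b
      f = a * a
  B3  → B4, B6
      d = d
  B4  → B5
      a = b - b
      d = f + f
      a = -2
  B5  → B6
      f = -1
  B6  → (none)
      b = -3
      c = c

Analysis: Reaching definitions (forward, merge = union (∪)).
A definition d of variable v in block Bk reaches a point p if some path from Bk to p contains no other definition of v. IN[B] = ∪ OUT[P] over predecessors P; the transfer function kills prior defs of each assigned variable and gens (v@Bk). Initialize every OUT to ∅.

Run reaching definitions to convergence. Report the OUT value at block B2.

Answer: {a@B1, b@B0, c@B2, d@B1, f@B2}

Trace:
Per-block solution:
  B0:  IN={a@B1, b@B0, c@B2, d@B1, f@B1}  OUT={a@B1, b@B0, c@B2, d@B1, f@B0}
  B1:  IN={a@B1, b@B0, c@B2, d@B1, f@B0, f@B2}  OUT={a@B1, b@B0, c@B2, d@B1, f@B1}
  B2:  IN={a@B1, b@B0, c@B2, d@B1, f@B1}  OUT={a@B1, b@B0, c@B2, d@B1, f@B2}
  B3:  IN={a@B1, b@B0, c@B2, d@B1, f@B2}  OUT={a@B1, b@B0, c@B2, d@B3, f@B2}
  B4:  IN={a@B1, b@B0, c@B2, d@B3, f@B2}  OUT={a@B4, b@B0, c@B2, d@B4, f@B2}
  B5:  IN={a@B4, b@B0, c@B2, d@B4, f@B2}  OUT={a@B4, b@B0, c@B2, d@B4, f@B5}
  B6:  IN={a@B1, a@B4, b@B0, c@B2, d@B1, d@B3, d@B4, f@B0, f@B2, f@B5}  OUT={a@B1, a@B4, b@B6, c@B6, d@B1, d@B3, d@B4, f@B0, f@B2, f@B5}

Merge at B2: IN[B2] = OUT[B1] = {a@B1, b@B0, c@B2, d@B1, f@B1}
Applying B2's transfer function to that IN value gives OUT[B2] (row B2 above).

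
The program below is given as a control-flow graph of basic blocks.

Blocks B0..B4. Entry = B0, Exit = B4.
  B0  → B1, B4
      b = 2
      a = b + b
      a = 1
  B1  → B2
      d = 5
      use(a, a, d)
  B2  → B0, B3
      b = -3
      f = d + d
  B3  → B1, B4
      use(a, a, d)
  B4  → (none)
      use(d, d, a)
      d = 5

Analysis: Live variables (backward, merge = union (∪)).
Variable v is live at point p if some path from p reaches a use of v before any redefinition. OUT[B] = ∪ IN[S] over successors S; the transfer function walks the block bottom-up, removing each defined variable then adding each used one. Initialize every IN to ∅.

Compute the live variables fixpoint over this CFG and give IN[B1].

Converged values:
  B0: | IN={d} | OUT={a, d}
  B1: | IN={a} | OUT={a, d}
  B2: | IN={a, d} | OUT={a, d}
  B3: | IN={a, d} | OUT={a, d}
  B4: | IN={a, d} | OUT={}

Merge at B1: OUT[B1] = IN[B2] = {a, d}
Applying B1's transfer function to that OUT value gives IN[B1] (row B1 above).

Answer: {a}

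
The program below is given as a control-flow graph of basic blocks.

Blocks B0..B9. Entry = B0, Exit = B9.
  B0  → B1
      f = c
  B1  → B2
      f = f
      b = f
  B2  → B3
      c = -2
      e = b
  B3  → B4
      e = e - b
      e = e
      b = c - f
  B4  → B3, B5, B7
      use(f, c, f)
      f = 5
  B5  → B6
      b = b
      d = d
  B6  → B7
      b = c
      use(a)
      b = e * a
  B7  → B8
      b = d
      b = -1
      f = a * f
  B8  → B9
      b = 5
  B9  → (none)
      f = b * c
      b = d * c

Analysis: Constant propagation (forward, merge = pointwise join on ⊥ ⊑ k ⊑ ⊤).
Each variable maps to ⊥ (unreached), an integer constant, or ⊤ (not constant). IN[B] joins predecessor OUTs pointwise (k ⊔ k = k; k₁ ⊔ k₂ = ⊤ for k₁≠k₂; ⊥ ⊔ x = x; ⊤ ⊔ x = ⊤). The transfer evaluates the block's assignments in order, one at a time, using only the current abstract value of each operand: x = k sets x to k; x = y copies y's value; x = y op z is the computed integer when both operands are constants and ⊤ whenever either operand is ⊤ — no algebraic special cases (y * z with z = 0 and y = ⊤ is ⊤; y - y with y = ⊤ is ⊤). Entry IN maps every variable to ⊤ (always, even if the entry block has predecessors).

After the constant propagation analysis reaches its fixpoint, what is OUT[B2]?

Answer: {a: ⊤, b: ⊤, c: -2, d: ⊤, e: ⊤, f: ⊤}

Derivation:
Converged values:
  B0: | IN=(all ⊤) | OUT=(all ⊤)
  B1: | IN=(all ⊤) | OUT=(all ⊤)
  B2: | IN=(all ⊤) | OUT={c:-2; rest ⊤}
  B3: | IN={c:-2; rest ⊤} | OUT={c:-2; rest ⊤}
  B4: | IN={c:-2; rest ⊤} | OUT={c:-2, f:5; rest ⊤}
  B5: | IN={c:-2, f:5; rest ⊤} | OUT={c:-2, f:5; rest ⊤}
  B6: | IN={c:-2, f:5; rest ⊤} | OUT={c:-2, f:5; rest ⊤}
  B7: | IN={c:-2, f:5; rest ⊤} | OUT={b:-1, c:-2; rest ⊤}
  B8: | IN={b:-1, c:-2; rest ⊤} | OUT={b:5, c:-2; rest ⊤}
  B9: | IN={b:5, c:-2; rest ⊤} | OUT={c:-2, f:-10; rest ⊤}

Merge at B2: IN[B2] = OUT[B1] = {a: ⊤, b: ⊤, c: ⊤, d: ⊤, e: ⊤, f: ⊤}
Applying B2's transfer function to that IN value gives OUT[B2] (row B2 above).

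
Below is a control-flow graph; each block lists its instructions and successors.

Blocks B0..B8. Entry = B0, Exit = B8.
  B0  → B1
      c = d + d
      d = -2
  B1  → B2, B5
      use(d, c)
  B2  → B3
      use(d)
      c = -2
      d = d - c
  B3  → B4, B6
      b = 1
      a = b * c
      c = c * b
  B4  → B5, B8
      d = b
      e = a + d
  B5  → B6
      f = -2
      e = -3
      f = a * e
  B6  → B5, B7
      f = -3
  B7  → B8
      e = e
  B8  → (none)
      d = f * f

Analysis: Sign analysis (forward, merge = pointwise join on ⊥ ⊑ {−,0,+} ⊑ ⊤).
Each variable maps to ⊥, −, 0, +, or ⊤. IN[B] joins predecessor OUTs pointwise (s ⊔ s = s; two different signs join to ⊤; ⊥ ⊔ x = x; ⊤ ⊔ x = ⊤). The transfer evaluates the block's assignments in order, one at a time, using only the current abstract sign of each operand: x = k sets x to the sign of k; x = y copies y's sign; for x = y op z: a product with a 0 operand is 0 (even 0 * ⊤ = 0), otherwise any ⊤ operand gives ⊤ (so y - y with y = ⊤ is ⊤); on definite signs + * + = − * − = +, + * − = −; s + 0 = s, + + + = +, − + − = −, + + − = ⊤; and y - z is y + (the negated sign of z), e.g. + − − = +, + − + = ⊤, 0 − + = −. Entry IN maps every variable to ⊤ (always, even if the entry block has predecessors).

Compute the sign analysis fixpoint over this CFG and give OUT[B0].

Per-block solution:
  B0: | IN=(all ⊤) | OUT={d:-; rest ⊤}
  B1: | IN={d:-; rest ⊤} | OUT={d:-; rest ⊤}
  B2: | IN={d:-; rest ⊤} | OUT={c:-; rest ⊤}
  B3: | IN={c:-; rest ⊤} | OUT={a:-, b:+, c:-; rest ⊤}
  B4: | IN={a:-, b:+, c:-; rest ⊤} | OUT={a:-, b:+, c:-, d:+; rest ⊤}
  B5: | IN=(all ⊤) | OUT={e:-; rest ⊤}
  B6: | IN=(all ⊤) | OUT={f:-; rest ⊤}
  B7: | IN={f:-; rest ⊤} | OUT={f:-; rest ⊤}
  B8: | IN=(all ⊤) | OUT=(all ⊤)

B0 is the boundary node: IN[B0] = {a: ⊤, b: ⊤, c: ⊤, d: ⊤, e: ⊤, f: ⊤}
Applying B0's transfer function to that IN value gives OUT[B0] (row B0 above).

Answer: {a: ⊤, b: ⊤, c: ⊤, d: -, e: ⊤, f: ⊤}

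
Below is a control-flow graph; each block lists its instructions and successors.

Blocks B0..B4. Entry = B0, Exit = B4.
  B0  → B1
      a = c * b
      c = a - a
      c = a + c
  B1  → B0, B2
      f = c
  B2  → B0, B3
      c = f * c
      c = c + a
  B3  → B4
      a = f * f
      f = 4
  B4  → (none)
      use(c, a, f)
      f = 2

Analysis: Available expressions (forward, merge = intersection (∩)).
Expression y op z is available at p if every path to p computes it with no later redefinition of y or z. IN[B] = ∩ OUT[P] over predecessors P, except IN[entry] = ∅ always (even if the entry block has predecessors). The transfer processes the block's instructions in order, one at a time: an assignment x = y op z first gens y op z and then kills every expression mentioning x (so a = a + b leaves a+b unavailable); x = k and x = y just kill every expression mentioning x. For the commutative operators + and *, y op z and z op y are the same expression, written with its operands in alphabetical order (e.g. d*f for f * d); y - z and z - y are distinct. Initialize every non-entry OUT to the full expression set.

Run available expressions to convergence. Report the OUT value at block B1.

Answer: {a-a}

Derivation:
Fixpoint table:
  B0: | IN={} | OUT={a-a}
  B1: | IN={a-a} | OUT={a-a}
  B2: | IN={a-a} | OUT={a-a}
  B3: | IN={a-a} | OUT={}
  B4: | IN={} | OUT={}

Merge at B1: IN[B1] = OUT[B0] = {a-a}
Applying B1's transfer function to that IN value gives OUT[B1] (row B1 above).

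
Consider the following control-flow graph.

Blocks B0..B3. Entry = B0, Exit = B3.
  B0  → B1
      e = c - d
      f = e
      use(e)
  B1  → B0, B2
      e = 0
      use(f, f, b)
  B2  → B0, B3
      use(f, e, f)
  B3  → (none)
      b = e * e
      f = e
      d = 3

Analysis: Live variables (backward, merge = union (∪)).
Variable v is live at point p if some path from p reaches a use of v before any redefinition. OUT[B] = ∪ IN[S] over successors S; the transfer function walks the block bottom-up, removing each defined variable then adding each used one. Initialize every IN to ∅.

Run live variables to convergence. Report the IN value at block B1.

Answer: {b, c, d, f}

Working:
Converged values:
  B0:   IN={b, c, d}   OUT={b, c, d, f}
  B1:   IN={b, c, d, f}   OUT={b, c, d, e, f}
  B2:   IN={b, c, d, e, f}   OUT={b, c, d, e}
  B3:   IN={e}   OUT={}

Merge at B1: OUT[B1] = IN[B0] ⊔ IN[B2] = {b, c, d, e, f}
Applying B1's transfer function to that OUT value gives IN[B1] (row B1 above).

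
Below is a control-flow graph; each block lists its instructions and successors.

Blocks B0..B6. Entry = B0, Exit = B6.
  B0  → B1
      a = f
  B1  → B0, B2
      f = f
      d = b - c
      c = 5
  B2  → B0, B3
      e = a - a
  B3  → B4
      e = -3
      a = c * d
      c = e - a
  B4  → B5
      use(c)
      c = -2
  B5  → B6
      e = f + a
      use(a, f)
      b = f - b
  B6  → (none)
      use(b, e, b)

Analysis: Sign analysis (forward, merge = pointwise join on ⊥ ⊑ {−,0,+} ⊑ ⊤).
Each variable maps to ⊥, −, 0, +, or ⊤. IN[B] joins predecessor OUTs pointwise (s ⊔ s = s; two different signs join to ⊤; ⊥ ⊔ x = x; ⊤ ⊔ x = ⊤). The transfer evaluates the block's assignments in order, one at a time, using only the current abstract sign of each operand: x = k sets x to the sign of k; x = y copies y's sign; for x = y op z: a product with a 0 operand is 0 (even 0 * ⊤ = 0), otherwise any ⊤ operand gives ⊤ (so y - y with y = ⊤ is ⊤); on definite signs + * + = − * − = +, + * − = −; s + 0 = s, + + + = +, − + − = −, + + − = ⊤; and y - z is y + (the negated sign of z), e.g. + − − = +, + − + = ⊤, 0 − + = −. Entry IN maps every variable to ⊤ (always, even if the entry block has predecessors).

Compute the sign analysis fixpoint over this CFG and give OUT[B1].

Answer: {a: ⊤, b: ⊤, c: +, d: ⊤, e: ⊤, f: ⊤}

Derivation:
Per-block solution:
  B0:  IN=(all ⊤)  OUT=(all ⊤)
  B1:  IN=(all ⊤)  OUT={c:+; rest ⊤}
  B2:  IN={c:+; rest ⊤}  OUT={c:+; rest ⊤}
  B3:  IN={c:+; rest ⊤}  OUT={e:-; rest ⊤}
  B4:  IN={e:-; rest ⊤}  OUT={c:-, e:-; rest ⊤}
  B5:  IN={c:-, e:-; rest ⊤}  OUT={c:-; rest ⊤}
  B6:  IN={c:-; rest ⊤}  OUT={c:-; rest ⊤}

Merge at B1: IN[B1] = OUT[B0] = {a: ⊤, b: ⊤, c: ⊤, d: ⊤, e: ⊤, f: ⊤}
Applying B1's transfer function to that IN value gives OUT[B1] (row B1 above).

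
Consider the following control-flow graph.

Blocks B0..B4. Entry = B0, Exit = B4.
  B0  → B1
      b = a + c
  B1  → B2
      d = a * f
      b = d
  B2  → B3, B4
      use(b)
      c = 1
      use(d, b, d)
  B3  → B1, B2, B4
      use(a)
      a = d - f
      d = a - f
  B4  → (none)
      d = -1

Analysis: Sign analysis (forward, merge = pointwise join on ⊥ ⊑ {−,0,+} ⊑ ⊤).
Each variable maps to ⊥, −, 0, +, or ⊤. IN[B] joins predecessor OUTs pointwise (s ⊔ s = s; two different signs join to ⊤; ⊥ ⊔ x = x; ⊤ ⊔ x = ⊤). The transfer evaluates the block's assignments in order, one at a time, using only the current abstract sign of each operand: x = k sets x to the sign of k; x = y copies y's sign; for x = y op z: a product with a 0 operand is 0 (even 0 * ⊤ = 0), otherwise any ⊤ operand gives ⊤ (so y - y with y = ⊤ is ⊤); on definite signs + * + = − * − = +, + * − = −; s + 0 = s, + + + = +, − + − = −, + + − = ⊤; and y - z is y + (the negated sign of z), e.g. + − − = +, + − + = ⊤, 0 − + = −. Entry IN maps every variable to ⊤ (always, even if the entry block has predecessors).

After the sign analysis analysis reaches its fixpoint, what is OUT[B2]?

Fixpoint table:
  B0:  IN=(all ⊤)  OUT=(all ⊤)
  B1:  IN=(all ⊤)  OUT=(all ⊤)
  B2:  IN=(all ⊤)  OUT={c:+; rest ⊤}
  B3:  IN={c:+; rest ⊤}  OUT={c:+; rest ⊤}
  B4:  IN={c:+; rest ⊤}  OUT={c:+, d:-; rest ⊤}

Merge at B2: IN[B2] = OUT[B1] ⊔ OUT[B3] = {a: ⊤, b: ⊤, c: ⊤, d: ⊤, e: ⊤, f: ⊤}
Applying B2's transfer function to that IN value gives OUT[B2] (row B2 above).

Answer: {a: ⊤, b: ⊤, c: +, d: ⊤, e: ⊤, f: ⊤}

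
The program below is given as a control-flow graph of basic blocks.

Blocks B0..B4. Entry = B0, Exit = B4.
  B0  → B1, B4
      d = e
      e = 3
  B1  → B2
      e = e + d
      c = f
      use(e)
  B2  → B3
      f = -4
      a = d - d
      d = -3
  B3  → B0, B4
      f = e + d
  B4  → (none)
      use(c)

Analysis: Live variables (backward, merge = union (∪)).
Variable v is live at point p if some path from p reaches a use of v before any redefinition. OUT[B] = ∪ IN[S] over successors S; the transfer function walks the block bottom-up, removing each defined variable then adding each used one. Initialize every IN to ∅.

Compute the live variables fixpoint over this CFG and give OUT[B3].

Per-block solution:
  B0:  IN={c, e, f}  OUT={c, d, e, f}
  B1:  IN={d, e, f}  OUT={c, d, e}
  B2:  IN={c, d, e}  OUT={c, d, e}
  B3:  IN={c, d, e}  OUT={c, e, f}
  B4:  IN={c}  OUT={}

Merge at B3: OUT[B3] = IN[B0] ⊔ IN[B4] = {c, e, f}

Answer: {c, e, f}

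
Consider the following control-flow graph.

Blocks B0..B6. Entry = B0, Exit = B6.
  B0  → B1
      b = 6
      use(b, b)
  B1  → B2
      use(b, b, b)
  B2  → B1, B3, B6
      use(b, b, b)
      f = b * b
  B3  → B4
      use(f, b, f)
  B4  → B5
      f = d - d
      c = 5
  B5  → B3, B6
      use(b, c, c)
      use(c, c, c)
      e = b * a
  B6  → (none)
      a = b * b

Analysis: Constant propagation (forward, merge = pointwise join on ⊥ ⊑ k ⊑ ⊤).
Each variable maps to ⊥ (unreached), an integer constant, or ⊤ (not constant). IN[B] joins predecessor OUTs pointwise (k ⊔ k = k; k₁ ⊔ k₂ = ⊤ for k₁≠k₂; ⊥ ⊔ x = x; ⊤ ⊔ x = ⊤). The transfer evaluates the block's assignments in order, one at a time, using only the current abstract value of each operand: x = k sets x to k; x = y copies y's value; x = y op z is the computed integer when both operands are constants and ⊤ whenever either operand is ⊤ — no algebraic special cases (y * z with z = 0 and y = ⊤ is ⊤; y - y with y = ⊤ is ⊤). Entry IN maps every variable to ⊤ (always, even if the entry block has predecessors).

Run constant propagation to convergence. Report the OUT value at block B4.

Converged values:
  B0:   IN=(all ⊤)   OUT={b:6; rest ⊤}
  B1:   IN={b:6; rest ⊤}   OUT={b:6; rest ⊤}
  B2:   IN={b:6; rest ⊤}   OUT={b:6, f:36; rest ⊤}
  B3:   IN={b:6; rest ⊤}   OUT={b:6; rest ⊤}
  B4:   IN={b:6; rest ⊤}   OUT={b:6, c:5; rest ⊤}
  B5:   IN={b:6, c:5; rest ⊤}   OUT={b:6, c:5; rest ⊤}
  B6:   IN={b:6; rest ⊤}   OUT={a:36, b:6; rest ⊤}

Merge at B4: IN[B4] = OUT[B3] = {a: ⊤, b: 6, c: ⊤, d: ⊤, e: ⊤, f: ⊤}
Applying B4's transfer function to that IN value gives OUT[B4] (row B4 above).

Answer: {a: ⊤, b: 6, c: 5, d: ⊤, e: ⊤, f: ⊤}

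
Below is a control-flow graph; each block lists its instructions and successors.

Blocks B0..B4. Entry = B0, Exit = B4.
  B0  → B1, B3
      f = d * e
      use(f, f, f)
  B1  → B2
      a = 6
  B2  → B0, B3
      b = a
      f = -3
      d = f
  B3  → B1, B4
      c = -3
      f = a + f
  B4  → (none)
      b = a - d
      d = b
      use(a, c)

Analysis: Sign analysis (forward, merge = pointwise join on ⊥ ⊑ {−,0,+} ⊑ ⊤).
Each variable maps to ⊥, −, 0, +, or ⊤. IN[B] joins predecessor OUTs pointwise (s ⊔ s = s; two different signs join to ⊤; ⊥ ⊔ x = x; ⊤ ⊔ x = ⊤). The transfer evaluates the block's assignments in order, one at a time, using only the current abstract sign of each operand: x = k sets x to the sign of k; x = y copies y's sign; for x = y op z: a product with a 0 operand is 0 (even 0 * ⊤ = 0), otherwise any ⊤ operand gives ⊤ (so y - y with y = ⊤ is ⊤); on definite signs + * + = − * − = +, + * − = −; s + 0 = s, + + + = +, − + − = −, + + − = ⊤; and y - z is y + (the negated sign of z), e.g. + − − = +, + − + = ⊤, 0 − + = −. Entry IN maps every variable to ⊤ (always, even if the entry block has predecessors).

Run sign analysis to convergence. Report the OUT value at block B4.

Answer: {a: ⊤, b: ⊤, c: -, d: ⊤, e: ⊤, f: ⊤}

Working:
Fixpoint table:
  B0:  IN=(all ⊤)  OUT=(all ⊤)
  B1:  IN=(all ⊤)  OUT={a:+; rest ⊤}
  B2:  IN={a:+; rest ⊤}  OUT={a:+, b:+, d:-, f:-; rest ⊤}
  B3:  IN=(all ⊤)  OUT={c:-; rest ⊤}
  B4:  IN={c:-; rest ⊤}  OUT={c:-; rest ⊤}

Merge at B4: IN[B4] = OUT[B3] = {a: ⊤, b: ⊤, c: -, d: ⊤, e: ⊤, f: ⊤}
Applying B4's transfer function to that IN value gives OUT[B4] (row B4 above).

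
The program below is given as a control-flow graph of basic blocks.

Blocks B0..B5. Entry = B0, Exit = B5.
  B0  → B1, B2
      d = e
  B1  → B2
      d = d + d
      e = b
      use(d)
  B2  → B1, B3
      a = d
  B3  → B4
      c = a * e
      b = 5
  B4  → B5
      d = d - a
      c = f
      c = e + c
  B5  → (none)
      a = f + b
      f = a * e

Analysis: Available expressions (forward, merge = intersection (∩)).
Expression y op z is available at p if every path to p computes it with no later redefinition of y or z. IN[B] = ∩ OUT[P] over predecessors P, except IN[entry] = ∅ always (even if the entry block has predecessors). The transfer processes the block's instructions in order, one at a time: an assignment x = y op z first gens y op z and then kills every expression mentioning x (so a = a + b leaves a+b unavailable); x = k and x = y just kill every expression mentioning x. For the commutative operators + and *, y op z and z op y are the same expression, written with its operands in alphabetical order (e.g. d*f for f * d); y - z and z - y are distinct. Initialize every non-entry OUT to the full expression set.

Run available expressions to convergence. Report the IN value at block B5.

Answer: {a*e}

Trace:
Per-block solution:
  B0:  IN={}  OUT={}
  B1:  IN={}  OUT={}
  B2:  IN={}  OUT={}
  B3:  IN={}  OUT={a*e}
  B4:  IN={a*e}  OUT={a*e}
  B5:  IN={a*e}  OUT={a*e}

Merge at B5: IN[B5] = OUT[B4] = {a*e}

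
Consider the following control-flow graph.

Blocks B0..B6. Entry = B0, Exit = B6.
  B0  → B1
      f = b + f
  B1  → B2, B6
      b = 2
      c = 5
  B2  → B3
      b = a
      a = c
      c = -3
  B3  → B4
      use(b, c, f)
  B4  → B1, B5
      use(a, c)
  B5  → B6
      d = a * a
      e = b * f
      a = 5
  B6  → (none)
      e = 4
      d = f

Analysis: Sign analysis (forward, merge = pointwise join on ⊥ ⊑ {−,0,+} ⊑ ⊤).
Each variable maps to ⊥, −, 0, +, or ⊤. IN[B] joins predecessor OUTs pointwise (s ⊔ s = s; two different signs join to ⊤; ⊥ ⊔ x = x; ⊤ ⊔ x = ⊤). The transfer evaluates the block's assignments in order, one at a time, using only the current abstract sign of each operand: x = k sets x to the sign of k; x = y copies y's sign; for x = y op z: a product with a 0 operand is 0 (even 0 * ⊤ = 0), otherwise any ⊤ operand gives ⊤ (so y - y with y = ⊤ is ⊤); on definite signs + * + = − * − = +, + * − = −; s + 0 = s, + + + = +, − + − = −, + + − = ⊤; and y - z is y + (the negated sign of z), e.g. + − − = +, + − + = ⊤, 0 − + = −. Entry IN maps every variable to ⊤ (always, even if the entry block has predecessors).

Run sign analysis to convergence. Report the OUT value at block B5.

Answer: {a: +, b: ⊤, c: -, d: +, e: ⊤, f: ⊤}

Trace:
Converged values:
  B0:   IN=(all ⊤)   OUT=(all ⊤)
  B1:   IN=(all ⊤)   OUT={b:+, c:+; rest ⊤}
  B2:   IN={b:+, c:+; rest ⊤}   OUT={a:+, c:-; rest ⊤}
  B3:   IN={a:+, c:-; rest ⊤}   OUT={a:+, c:-; rest ⊤}
  B4:   IN={a:+, c:-; rest ⊤}   OUT={a:+, c:-; rest ⊤}
  B5:   IN={a:+, c:-; rest ⊤}   OUT={a:+, c:-, d:+; rest ⊤}
  B6:   IN=(all ⊤)   OUT={e:+; rest ⊤}

Merge at B5: IN[B5] = OUT[B4] = {a: +, b: ⊤, c: -, d: ⊤, e: ⊤, f: ⊤}
Applying B5's transfer function to that IN value gives OUT[B5] (row B5 above).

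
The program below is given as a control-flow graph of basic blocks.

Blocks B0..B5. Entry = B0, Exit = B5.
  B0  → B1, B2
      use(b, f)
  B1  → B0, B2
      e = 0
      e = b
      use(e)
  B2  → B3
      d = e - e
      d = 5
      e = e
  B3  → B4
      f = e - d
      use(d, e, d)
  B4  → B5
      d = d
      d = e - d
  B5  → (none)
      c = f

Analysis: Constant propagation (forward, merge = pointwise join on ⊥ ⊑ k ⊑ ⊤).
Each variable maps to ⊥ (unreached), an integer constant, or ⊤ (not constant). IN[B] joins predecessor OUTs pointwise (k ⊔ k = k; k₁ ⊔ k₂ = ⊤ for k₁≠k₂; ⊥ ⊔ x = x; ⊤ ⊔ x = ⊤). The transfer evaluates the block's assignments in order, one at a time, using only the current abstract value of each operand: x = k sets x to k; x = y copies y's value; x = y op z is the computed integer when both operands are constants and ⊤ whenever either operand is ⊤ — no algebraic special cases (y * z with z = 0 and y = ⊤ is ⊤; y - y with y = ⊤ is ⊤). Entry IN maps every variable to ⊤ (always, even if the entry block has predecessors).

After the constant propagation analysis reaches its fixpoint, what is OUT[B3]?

Converged values:
  B0: | IN=(all ⊤) | OUT=(all ⊤)
  B1: | IN=(all ⊤) | OUT=(all ⊤)
  B2: | IN=(all ⊤) | OUT={d:5; rest ⊤}
  B3: | IN={d:5; rest ⊤} | OUT={d:5; rest ⊤}
  B4: | IN={d:5; rest ⊤} | OUT=(all ⊤)
  B5: | IN=(all ⊤) | OUT=(all ⊤)

Merge at B3: IN[B3] = OUT[B2] = {a: ⊤, b: ⊤, c: ⊤, d: 5, e: ⊤, f: ⊤}
Applying B3's transfer function to that IN value gives OUT[B3] (row B3 above).

Answer: {a: ⊤, b: ⊤, c: ⊤, d: 5, e: ⊤, f: ⊤}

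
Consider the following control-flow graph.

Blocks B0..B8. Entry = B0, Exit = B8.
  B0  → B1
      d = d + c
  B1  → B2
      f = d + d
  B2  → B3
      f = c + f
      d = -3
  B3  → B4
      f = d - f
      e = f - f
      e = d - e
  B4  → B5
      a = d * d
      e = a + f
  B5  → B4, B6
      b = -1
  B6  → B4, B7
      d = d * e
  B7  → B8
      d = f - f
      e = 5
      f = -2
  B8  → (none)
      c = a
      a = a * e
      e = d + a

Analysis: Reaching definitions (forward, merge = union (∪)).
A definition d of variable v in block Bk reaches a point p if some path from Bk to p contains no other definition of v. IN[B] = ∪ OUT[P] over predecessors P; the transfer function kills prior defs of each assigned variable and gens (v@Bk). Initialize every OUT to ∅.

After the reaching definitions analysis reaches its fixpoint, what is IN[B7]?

Converged values:
  B0:  IN={}  OUT={d@B0}
  B1:  IN={d@B0}  OUT={d@B0, f@B1}
  B2:  IN={d@B0, f@B1}  OUT={d@B2, f@B2}
  B3:  IN={d@B2, f@B2}  OUT={d@B2, e@B3, f@B3}
  B4:  IN={a@B4, b@B5, d@B2, d@B6, e@B3, e@B4, f@B3}  OUT={a@B4, b@B5, d@B2, d@B6, e@B4, f@B3}
  B5:  IN={a@B4, b@B5, d@B2, d@B6, e@B4, f@B3}  OUT={a@B4, b@B5, d@B2, d@B6, e@B4, f@B3}
  B6:  IN={a@B4, b@B5, d@B2, d@B6, e@B4, f@B3}  OUT={a@B4, b@B5, d@B6, e@B4, f@B3}
  B7:  IN={a@B4, b@B5, d@B6, e@B4, f@B3}  OUT={a@B4, b@B5, d@B7, e@B7, f@B7}
  B8:  IN={a@B4, b@B5, d@B7, e@B7, f@B7}  OUT={a@B8, b@B5, c@B8, d@B7, e@B8, f@B7}

Merge at B7: IN[B7] = OUT[B6] = {a@B4, b@B5, d@B6, e@B4, f@B3}

Answer: {a@B4, b@B5, d@B6, e@B4, f@B3}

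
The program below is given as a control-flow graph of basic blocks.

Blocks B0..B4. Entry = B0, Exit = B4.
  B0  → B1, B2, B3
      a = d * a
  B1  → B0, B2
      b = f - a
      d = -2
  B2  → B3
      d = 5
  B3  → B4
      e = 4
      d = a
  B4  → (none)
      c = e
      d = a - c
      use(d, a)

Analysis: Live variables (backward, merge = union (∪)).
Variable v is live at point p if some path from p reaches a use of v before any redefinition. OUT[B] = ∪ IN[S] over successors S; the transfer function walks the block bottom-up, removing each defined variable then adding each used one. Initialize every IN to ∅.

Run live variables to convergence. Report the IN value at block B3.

Answer: {a}

Derivation:
Converged values:
  B0:  IN={a, d, f}  OUT={a, f}
  B1:  IN={a, f}  OUT={a, d, f}
  B2:  IN={a}  OUT={a}
  B3:  IN={a}  OUT={a, e}
  B4:  IN={a, e}  OUT={}

Merge at B3: OUT[B3] = IN[B4] = {a, e}
Applying B3's transfer function to that OUT value gives IN[B3] (row B3 above).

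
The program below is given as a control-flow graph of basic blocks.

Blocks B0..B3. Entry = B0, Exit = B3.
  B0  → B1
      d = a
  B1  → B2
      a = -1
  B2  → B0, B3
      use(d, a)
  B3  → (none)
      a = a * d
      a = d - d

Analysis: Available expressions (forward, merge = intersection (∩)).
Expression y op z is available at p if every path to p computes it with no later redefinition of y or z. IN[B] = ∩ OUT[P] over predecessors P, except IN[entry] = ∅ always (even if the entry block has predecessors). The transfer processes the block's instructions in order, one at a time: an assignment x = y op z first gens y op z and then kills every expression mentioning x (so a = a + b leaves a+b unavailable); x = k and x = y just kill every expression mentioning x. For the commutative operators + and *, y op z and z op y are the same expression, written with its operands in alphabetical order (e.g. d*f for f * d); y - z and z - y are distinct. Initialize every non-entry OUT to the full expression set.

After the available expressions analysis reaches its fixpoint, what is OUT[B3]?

Converged values:
  B0: | IN={} | OUT={}
  B1: | IN={} | OUT={}
  B2: | IN={} | OUT={}
  B3: | IN={} | OUT={d-d}

Merge at B3: IN[B3] = OUT[B2] = {}
Applying B3's transfer function to that IN value gives OUT[B3] (row B3 above).

Answer: {d-d}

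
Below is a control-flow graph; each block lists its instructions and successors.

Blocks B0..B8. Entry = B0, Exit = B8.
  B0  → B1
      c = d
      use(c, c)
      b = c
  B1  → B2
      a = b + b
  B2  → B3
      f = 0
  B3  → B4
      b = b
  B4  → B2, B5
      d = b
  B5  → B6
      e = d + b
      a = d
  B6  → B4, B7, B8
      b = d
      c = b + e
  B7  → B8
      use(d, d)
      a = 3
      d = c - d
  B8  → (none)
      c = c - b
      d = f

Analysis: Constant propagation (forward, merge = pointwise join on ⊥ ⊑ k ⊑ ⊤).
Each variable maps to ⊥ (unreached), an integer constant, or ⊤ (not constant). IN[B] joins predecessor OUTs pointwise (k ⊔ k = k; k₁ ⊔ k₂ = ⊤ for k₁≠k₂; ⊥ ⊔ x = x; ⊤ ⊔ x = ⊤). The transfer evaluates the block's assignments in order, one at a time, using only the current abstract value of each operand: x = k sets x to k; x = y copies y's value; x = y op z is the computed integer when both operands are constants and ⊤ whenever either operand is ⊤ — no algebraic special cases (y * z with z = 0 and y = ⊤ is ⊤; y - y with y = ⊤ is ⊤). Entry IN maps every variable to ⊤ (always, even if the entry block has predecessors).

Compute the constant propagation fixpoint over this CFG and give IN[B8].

Per-block solution:
  B0:   IN=(all ⊤)   OUT=(all ⊤)
  B1:   IN=(all ⊤)   OUT=(all ⊤)
  B2:   IN=(all ⊤)   OUT={f:0; rest ⊤}
  B3:   IN={f:0; rest ⊤}   OUT={f:0; rest ⊤}
  B4:   IN={f:0; rest ⊤}   OUT={f:0; rest ⊤}
  B5:   IN={f:0; rest ⊤}   OUT={f:0; rest ⊤}
  B6:   IN={f:0; rest ⊤}   OUT={f:0; rest ⊤}
  B7:   IN={f:0; rest ⊤}   OUT={a:3, f:0; rest ⊤}
  B8:   IN={f:0; rest ⊤}   OUT={d:0, f:0; rest ⊤}

Merge at B8: IN[B8] = OUT[B6] ⊔ OUT[B7] = {a: ⊤, b: ⊤, c: ⊤, d: ⊤, e: ⊤, f: 0}

Answer: {a: ⊤, b: ⊤, c: ⊤, d: ⊤, e: ⊤, f: 0}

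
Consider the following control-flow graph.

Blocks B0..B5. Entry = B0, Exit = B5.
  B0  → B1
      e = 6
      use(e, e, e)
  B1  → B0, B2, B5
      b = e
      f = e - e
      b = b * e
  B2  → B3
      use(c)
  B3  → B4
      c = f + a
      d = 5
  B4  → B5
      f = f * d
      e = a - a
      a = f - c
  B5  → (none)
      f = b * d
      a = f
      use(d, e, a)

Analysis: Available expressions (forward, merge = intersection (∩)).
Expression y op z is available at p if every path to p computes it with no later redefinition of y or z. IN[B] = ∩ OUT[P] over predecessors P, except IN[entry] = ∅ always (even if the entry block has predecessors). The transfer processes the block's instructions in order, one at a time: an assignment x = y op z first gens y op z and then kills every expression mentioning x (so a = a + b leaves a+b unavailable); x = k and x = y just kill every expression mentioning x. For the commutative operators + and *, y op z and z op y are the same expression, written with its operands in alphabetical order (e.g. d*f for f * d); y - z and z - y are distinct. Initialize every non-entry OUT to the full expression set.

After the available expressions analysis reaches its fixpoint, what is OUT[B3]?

Per-block solution:
  B0:   IN={}   OUT={}
  B1:   IN={}   OUT={e-e}
  B2:   IN={e-e}   OUT={e-e}
  B3:   IN={e-e}   OUT={a+f, e-e}
  B4:   IN={a+f, e-e}   OUT={f-c}
  B5:   IN={}   OUT={b*d}

Merge at B3: IN[B3] = OUT[B2] = {e-e}
Applying B3's transfer function to that IN value gives OUT[B3] (row B3 above).

Answer: {a+f, e-e}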